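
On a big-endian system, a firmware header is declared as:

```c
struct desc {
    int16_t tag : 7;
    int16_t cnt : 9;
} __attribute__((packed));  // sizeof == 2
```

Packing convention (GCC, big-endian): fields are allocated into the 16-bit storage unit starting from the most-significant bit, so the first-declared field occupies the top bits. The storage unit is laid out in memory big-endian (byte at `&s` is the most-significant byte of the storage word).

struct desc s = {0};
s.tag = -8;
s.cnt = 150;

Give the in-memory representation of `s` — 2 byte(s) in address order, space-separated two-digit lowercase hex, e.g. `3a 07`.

f0 96

tag (7b) val=-8 bits=0x78 at bit 9: 0xf000
cnt (9b) val=150 bits=0x96 at bit 0: 0xf096
word = 0xf096 → big-endian bytes:
  [0]=0xf0  [1]=0x96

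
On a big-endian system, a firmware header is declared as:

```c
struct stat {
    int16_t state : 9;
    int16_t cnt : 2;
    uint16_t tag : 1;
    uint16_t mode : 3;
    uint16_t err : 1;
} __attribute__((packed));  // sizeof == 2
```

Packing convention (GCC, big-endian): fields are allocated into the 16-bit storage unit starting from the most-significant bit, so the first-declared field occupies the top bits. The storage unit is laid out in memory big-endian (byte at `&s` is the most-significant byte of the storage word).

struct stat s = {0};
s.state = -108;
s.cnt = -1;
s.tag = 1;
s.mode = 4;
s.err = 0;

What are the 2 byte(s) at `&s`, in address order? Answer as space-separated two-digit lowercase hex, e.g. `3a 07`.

state:9 = -108 → 0x194 << 7 → word 0xca00
cnt:2 = -1 → 0x3 << 5 → word 0xca60
tag:1 = 1 → 0x1 << 4 → word 0xca70
mode:3 = 4 → 0x4 << 1 → word 0xca78
err:1 = 0 → 0x0 << 0 → word 0xca78
word = 0xca78 → big-endian bytes:
  [0]=0xca  [1]=0x78

ca 78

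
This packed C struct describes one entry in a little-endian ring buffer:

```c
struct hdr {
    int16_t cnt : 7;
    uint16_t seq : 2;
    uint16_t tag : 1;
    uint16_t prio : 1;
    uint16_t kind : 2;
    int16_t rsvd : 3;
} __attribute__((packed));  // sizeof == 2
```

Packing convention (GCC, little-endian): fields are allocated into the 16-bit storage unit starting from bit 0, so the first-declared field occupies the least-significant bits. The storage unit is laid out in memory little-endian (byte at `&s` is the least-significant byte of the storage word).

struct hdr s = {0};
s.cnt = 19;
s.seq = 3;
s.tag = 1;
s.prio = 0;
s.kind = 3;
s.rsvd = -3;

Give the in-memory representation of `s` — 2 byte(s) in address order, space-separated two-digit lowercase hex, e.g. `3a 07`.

93 bb

cnt (7b) val=19 bits=0x13 at bit 0: 0x0013
seq (2b) val=3 bits=0x3 at bit 7: 0x0193
tag (1b) val=1 bits=0x1 at bit 9: 0x0393
prio (1b) val=0 bits=0x0 at bit 10: 0x0393
kind (2b) val=3 bits=0x3 at bit 11: 0x1b93
rsvd (3b) val=-3 bits=0x5 at bit 13: 0xbb93
word = 0xbb93 → little-endian bytes:
  [0]=0x93  [1]=0xbb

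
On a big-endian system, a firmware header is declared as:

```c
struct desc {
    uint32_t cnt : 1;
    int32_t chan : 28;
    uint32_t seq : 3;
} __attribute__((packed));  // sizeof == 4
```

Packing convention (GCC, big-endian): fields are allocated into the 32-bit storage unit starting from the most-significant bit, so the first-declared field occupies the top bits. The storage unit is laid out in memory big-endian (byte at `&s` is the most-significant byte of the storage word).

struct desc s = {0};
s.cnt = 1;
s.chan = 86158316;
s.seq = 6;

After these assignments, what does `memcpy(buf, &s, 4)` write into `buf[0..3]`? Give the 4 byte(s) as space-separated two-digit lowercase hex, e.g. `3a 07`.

a9 15 5f 66

cnt (1b) val=1 bits=0x1 at bit 31: 0x80000000
chan (28b) val=86158316 bits=0x522abec at bit 3: 0xa9155f60
seq (3b) val=6 bits=0x6 at bit 0: 0xa9155f66
word = 0xa9155f66 → big-endian bytes:
  [0]=0xa9  [1]=0x15  [2]=0x5f  [3]=0x66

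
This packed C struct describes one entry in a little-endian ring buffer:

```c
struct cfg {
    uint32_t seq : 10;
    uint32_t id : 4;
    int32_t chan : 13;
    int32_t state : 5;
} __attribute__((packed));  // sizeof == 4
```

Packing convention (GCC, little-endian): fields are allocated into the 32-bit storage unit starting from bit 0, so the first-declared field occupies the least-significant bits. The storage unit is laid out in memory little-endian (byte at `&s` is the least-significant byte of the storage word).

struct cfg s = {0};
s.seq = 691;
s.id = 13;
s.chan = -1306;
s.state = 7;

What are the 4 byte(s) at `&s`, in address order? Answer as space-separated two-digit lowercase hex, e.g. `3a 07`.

[0+:10] seq=691 & 0x3ff = 0x2b3; word=0x000002b3
[10+:4] id=13 & 0xf = 0xd; word=0x000036b3
[14+:13] chan=-1306 & 0x1fff = 0x1ae6; word=0x06b9b6b3
[27+:5] state=7 & 0x1f = 0x7; word=0x3eb9b6b3
word = 0x3eb9b6b3 → little-endian bytes:
  [0]=0xb3  [1]=0xb6  [2]=0xb9  [3]=0x3e

b3 b6 b9 3e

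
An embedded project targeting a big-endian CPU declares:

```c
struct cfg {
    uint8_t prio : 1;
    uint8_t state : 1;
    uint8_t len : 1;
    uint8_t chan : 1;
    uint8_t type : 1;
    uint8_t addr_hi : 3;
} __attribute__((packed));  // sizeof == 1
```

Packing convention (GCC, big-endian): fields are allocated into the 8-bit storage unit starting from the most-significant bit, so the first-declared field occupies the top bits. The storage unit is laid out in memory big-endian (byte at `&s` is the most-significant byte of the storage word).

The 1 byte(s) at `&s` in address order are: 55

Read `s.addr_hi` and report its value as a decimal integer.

[0]=0x55 (big-endian) → word 0x55
prio:1 @ bit 7 → (0x55>>7)&0x1 = 0x0
state:1 @ bit 6 → (0x55>>6)&0x1 = 0x1
len:1 @ bit 5 → (0x55>>5)&0x1 = 0x0
chan:1 @ bit 4 → (0x55>>4)&0x1 = 0x1
type:1 @ bit 3 → (0x55>>3)&0x1 = 0x0
addr_hi:3 @ bit 0 → (0x55>>0)&0x7 = 0x5  ←

5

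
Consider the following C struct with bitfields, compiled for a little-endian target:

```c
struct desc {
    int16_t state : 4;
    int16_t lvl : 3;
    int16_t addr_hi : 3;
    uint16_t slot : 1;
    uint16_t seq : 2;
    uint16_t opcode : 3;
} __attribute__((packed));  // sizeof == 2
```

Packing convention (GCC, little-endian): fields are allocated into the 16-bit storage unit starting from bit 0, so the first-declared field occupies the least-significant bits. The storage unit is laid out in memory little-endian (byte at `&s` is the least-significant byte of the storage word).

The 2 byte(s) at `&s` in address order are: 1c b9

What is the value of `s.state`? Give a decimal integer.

[0]=0x1c [1]=0xb9 (little-endian) → word 0xb91c
state:4 @ bit 0 → (0xb91c>>0)&0xf = 0xc  ←
lvl:3 @ bit 4 → (0xb91c>>4)&0x7 = 0x1
addr_hi:3 @ bit 7 → (0xb91c>>7)&0x7 = 0x2
slot:1 @ bit 10 → (0xb91c>>10)&0x1 = 0x0
seq:2 @ bit 11 → (0xb91c>>11)&0x3 = 0x3
opcode:3 @ bit 13 → (0xb91c>>13)&0x7 = 0x5
state signed 4b, MSB=1: 12 - 16 = -4

-4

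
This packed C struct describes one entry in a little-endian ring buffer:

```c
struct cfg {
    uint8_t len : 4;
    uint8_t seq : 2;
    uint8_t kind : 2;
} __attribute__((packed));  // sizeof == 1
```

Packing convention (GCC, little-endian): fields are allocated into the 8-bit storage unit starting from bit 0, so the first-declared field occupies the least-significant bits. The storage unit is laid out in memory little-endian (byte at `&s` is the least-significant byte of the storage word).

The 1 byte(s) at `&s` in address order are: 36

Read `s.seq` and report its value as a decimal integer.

3

[0]=0x36 (little-endian) → word 0x36
len [0+:4] = (word>>0) & 0xf = 6
seq [4+:2] = (word>>4) & 0x3 = 3  ←
kind [6+:2] = (word>>6) & 0x3 = 0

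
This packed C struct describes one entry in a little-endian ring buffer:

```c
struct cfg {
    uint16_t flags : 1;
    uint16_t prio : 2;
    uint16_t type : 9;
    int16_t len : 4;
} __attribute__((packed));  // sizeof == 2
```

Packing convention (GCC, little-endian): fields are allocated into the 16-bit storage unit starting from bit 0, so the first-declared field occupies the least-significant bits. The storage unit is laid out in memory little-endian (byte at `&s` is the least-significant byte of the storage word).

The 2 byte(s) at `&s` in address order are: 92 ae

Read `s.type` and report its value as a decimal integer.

466

[0]=0x92 [1]=0xae (little-endian) → word 0xae92
flags [0+:1] = (word>>0) & 0x1 = 0
prio [1+:2] = (word>>1) & 0x3 = 1
type [3+:9] = (word>>3) & 0x1ff = 466  ←
len [12+:4] = (word>>12) & 0xf = 10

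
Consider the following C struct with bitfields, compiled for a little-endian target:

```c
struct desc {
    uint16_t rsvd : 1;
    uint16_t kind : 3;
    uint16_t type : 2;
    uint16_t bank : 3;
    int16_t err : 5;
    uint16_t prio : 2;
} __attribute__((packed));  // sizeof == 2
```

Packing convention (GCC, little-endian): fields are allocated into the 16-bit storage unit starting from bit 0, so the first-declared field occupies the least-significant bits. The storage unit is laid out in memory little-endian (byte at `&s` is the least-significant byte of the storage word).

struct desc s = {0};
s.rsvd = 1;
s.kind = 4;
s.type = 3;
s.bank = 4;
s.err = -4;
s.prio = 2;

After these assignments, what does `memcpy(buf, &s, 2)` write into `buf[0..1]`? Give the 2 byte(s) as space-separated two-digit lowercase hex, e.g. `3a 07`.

39 b9

rsvd (1b) val=1 bits=0x1 at bit 0: 0x0001
kind (3b) val=4 bits=0x4 at bit 1: 0x0009
type (2b) val=3 bits=0x3 at bit 4: 0x0039
bank (3b) val=4 bits=0x4 at bit 6: 0x0139
err (5b) val=-4 bits=0x1c at bit 9: 0x3939
prio (2b) val=2 bits=0x2 at bit 14: 0xb939
word = 0xb939 → little-endian bytes:
  [0]=0x39  [1]=0xb9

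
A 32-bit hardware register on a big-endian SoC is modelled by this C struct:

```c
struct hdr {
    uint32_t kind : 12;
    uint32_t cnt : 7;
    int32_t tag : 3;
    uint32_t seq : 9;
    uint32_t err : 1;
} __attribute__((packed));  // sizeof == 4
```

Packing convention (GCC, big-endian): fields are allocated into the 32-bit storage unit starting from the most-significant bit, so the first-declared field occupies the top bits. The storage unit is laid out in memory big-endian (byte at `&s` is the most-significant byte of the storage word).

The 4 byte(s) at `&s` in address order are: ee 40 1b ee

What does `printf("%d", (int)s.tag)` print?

-2

[0]=0xee [1]=0x40 [2]=0x1b [3]=0xee (big-endian) → word 0xee401bee
kind:12 @ bit 20 → (0xee401bee>>20)&0xfff = 0xee4
cnt:7 @ bit 13 → (0xee401bee>>13)&0x7f = 0x0
tag:3 @ bit 10 → (0xee401bee>>10)&0x7 = 0x6  ←
seq:9 @ bit 1 → (0xee401bee>>1)&0x1ff = 0x1f7
err:1 @ bit 0 → (0xee401bee>>0)&0x1 = 0x0
tag signed 3b, MSB=1: 6 - 8 = -2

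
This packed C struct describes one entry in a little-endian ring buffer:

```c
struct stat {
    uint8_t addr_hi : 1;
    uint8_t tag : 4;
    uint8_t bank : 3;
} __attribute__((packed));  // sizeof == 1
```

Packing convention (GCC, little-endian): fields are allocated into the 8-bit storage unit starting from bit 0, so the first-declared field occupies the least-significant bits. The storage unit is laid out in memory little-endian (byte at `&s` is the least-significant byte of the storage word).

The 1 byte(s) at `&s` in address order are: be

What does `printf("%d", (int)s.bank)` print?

[0]=0xbe (little-endian) → word 0xbe
addr_hi [0+:1] = (word>>0) & 0x1 = 0
tag [1+:4] = (word>>1) & 0xf = 15
bank [5+:3] = (word>>5) & 0x7 = 5  ←

5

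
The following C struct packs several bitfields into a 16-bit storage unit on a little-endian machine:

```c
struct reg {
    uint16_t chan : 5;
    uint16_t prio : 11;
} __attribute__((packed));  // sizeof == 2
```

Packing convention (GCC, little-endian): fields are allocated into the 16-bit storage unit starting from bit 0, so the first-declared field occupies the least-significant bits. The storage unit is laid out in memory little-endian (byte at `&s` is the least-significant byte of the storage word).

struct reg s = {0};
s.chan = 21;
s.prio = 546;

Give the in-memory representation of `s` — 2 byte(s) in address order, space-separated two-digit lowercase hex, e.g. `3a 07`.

55 44

chan:5 = 21 → 0x15 << 0 → word 0x0015
prio:11 = 546 → 0x222 << 5 → word 0x4455
word = 0x4455 → little-endian bytes:
  [0]=0x55  [1]=0x44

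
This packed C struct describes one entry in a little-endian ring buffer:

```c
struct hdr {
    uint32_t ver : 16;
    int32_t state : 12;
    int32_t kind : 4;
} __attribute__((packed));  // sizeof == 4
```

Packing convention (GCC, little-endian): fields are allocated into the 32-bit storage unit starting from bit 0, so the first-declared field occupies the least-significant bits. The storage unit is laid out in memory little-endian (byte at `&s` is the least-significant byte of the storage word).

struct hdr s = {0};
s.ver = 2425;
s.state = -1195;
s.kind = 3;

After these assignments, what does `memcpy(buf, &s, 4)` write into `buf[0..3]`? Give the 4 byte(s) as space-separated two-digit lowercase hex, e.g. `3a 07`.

[0+:16] ver=2425 & 0xffff = 0x979; word=0x00000979
[16+:12] state=-1195 & 0xfff = 0xb55; word=0x0b550979
[28+:4] kind=3 & 0xf = 0x3; word=0x3b550979
word = 0x3b550979 → little-endian bytes:
  [0]=0x79  [1]=0x09  [2]=0x55  [3]=0x3b

79 09 55 3b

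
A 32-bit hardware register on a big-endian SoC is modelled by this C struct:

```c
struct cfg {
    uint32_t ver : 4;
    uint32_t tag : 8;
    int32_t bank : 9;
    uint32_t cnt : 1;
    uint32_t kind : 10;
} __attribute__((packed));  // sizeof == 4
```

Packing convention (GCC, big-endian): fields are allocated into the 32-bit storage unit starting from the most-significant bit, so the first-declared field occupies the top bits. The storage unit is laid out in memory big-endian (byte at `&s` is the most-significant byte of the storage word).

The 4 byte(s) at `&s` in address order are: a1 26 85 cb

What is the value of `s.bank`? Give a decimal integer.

208

[0]=0xa1 [1]=0x26 [2]=0x85 [3]=0xcb (big-endian) → word 0xa12685cb
ver [28+:4] = (word>>28) & 0xf = 10
tag [20+:8] = (word>>20) & 0xff = 18
bank [11+:9] = (word>>11) & 0x1ff = 208  ←
cnt [10+:1] = (word>>10) & 0x1 = 1
kind [0+:10] = (word>>0) & 0x3ff = 459
bank signed 9b, MSB=0: value = 208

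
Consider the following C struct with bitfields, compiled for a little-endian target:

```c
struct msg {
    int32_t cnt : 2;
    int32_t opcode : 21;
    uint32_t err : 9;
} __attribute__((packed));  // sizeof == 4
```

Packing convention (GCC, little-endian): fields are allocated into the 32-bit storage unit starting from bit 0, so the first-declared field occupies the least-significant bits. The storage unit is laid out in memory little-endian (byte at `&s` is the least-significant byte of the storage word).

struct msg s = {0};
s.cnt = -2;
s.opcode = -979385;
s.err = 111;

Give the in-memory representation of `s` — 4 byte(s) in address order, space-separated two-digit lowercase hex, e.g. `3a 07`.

cnt:2 = -2 → 0x2 << 0 → word 0x00000002
opcode:21 = -979385 → 0x110e47 << 2 → word 0x0044391e
err:9 = 111 → 0x6f << 23 → word 0x37c4391e
word = 0x37c4391e → little-endian bytes:
  [0]=0x1e  [1]=0x39  [2]=0xc4  [3]=0x37

1e 39 c4 37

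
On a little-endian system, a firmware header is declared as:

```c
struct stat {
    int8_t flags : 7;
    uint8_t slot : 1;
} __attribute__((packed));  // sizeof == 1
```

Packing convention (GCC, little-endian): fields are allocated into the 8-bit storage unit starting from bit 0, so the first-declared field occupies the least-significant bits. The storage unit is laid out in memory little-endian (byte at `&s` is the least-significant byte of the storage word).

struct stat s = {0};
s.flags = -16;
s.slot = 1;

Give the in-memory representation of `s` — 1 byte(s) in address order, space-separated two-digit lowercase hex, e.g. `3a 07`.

f0

flags (7b) val=-16 bits=0x70 at bit 0: 0x70
slot (1b) val=1 bits=0x1 at bit 7: 0xf0
word = 0xf0 → little-endian bytes:
  [0]=0xf0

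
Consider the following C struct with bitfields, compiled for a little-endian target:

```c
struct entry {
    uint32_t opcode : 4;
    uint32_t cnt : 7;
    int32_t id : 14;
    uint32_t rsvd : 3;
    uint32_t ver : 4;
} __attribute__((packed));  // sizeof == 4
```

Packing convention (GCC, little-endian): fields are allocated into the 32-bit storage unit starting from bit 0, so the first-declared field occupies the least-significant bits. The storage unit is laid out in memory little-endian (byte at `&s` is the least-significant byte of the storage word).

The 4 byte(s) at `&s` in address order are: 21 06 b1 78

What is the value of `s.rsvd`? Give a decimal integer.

4

[0]=0x21 [1]=0x06 [2]=0xb1 [3]=0x78 (little-endian) → word 0x78b10621
opcode:4 @ bit 0 → (0x78b10621>>0)&0xf = 0x1
cnt:7 @ bit 4 → (0x78b10621>>4)&0x7f = 0x62
id:14 @ bit 11 → (0x78b10621>>11)&0x3fff = 0x1620
rsvd:3 @ bit 25 → (0x78b10621>>25)&0x7 = 0x4  ←
ver:4 @ bit 28 → (0x78b10621>>28)&0xf = 0x7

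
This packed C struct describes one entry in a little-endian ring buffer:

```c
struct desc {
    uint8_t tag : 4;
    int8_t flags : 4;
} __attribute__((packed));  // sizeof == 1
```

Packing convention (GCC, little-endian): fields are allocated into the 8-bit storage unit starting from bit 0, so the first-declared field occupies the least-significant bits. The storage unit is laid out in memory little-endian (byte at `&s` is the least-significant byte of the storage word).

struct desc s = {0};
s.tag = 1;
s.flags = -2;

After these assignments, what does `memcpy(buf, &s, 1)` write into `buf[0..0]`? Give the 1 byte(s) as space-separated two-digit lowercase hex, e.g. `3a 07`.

e1

[0+:4] tag=1 & 0xf = 0x1; word=0x01
[4+:4] flags=-2 & 0xf = 0xe; word=0xe1
word = 0xe1 → little-endian bytes:
  [0]=0xe1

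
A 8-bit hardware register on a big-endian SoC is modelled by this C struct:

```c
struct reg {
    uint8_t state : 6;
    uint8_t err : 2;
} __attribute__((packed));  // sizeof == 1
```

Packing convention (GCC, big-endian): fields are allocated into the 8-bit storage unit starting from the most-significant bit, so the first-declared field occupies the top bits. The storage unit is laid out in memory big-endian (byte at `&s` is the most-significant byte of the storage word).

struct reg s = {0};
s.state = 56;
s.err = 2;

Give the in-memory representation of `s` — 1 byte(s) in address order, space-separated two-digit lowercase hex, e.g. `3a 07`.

e2

[2+:6] state=56 & 0x3f = 0x38; word=0xe0
[0+:2] err=2 & 0x3 = 0x2; word=0xe2
word = 0xe2 → big-endian bytes:
  [0]=0xe2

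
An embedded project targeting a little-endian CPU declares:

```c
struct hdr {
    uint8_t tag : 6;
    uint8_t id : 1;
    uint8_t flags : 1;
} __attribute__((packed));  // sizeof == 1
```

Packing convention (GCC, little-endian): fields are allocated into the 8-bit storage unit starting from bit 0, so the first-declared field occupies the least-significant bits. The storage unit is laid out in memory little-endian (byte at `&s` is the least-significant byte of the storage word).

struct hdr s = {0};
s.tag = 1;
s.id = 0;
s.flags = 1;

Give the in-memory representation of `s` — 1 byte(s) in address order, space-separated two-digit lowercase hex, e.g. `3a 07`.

81

tag (6b) val=1 bits=0x1 at bit 0: 0x01
id (1b) val=0 bits=0x0 at bit 6: 0x01
flags (1b) val=1 bits=0x1 at bit 7: 0x81
word = 0x81 → little-endian bytes:
  [0]=0x81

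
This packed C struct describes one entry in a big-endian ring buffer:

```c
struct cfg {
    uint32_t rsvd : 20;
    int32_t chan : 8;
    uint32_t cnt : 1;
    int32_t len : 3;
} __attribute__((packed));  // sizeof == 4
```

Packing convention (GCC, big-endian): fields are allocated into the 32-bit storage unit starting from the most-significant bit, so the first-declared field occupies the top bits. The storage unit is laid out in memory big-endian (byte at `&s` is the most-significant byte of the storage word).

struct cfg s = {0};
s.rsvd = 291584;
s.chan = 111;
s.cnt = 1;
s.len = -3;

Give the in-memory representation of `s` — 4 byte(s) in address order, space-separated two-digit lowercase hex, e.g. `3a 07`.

rsvd:20 = 291584 → 0x47300 << 12 → word 0x47300000
chan:8 = 111 → 0x6f << 4 → word 0x473006f0
cnt:1 = 1 → 0x1 << 3 → word 0x473006f8
len:3 = -3 → 0x5 << 0 → word 0x473006fd
word = 0x473006fd → big-endian bytes:
  [0]=0x47  [1]=0x30  [2]=0x06  [3]=0xfd

47 30 06 fd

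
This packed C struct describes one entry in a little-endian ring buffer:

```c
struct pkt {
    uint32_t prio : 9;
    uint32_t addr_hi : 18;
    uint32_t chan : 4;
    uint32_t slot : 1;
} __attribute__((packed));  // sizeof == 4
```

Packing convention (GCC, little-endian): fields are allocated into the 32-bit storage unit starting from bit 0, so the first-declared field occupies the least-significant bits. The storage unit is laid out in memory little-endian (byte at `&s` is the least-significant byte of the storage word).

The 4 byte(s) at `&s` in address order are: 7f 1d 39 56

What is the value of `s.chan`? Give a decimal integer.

[0]=0x7f [1]=0x1d [2]=0x39 [3]=0x56 (little-endian) → word 0x56391d7f
prio:9 @ bit 0 → (0x56391d7f>>0)&0x1ff = 0x17f
addr_hi:18 @ bit 9 → (0x56391d7f>>9)&0x3ffff = 0x31c8e
chan:4 @ bit 27 → (0x56391d7f>>27)&0xf = 0xa  ←
slot:1 @ bit 31 → (0x56391d7f>>31)&0x1 = 0x0

10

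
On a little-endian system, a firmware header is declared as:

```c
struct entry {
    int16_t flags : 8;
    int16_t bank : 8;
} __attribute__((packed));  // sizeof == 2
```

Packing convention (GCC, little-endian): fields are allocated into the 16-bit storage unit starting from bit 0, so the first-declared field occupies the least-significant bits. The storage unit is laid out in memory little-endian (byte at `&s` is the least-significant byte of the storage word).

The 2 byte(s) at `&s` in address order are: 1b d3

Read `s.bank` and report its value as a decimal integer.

[0]=0x1b [1]=0xd3 (little-endian) → word 0xd31b
flags [0+:8] = (word>>0) & 0xff = 27
bank [8+:8] = (word>>8) & 0xff = 211  ←
bank signed 8b, MSB=1: 211 - 256 = -45

-45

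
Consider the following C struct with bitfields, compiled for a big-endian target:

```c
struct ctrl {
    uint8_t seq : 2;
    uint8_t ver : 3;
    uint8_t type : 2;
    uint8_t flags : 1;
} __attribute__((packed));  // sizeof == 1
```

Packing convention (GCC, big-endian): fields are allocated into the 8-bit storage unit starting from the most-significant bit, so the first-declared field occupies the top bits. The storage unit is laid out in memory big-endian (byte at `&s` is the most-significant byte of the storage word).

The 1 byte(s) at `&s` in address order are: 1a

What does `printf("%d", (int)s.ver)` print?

3

[0]=0x1a (big-endian) → word 0x1a
seq:2 @ bit 6 → (0x1a>>6)&0x3 = 0x0
ver:3 @ bit 3 → (0x1a>>3)&0x7 = 0x3  ←
type:2 @ bit 1 → (0x1a>>1)&0x3 = 0x1
flags:1 @ bit 0 → (0x1a>>0)&0x1 = 0x0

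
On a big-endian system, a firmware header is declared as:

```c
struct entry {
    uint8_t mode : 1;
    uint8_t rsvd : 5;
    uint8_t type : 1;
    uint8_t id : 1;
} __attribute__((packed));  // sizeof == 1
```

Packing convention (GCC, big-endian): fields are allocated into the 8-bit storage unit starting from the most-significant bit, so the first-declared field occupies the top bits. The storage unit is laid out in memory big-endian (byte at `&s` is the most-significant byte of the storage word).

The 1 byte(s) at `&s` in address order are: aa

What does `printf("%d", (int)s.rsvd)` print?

10

[0]=0xaa (big-endian) → word 0xaa
mode:1 @ bit 7 → (0xaa>>7)&0x1 = 0x1
rsvd:5 @ bit 2 → (0xaa>>2)&0x1f = 0xa  ←
type:1 @ bit 1 → (0xaa>>1)&0x1 = 0x1
id:1 @ bit 0 → (0xaa>>0)&0x1 = 0x0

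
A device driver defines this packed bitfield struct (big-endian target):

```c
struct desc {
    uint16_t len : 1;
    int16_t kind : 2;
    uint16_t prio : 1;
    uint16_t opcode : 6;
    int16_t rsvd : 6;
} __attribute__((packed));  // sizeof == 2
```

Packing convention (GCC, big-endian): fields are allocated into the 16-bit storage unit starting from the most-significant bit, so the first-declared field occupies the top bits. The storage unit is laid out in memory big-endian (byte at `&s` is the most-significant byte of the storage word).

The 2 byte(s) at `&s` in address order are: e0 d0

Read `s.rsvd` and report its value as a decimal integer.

16

[0]=0xe0 [1]=0xd0 (big-endian) → word 0xe0d0
len:1 @ bit 15 → (0xe0d0>>15)&0x1 = 0x1
kind:2 @ bit 13 → (0xe0d0>>13)&0x3 = 0x3
prio:1 @ bit 12 → (0xe0d0>>12)&0x1 = 0x0
opcode:6 @ bit 6 → (0xe0d0>>6)&0x3f = 0x3
rsvd:6 @ bit 0 → (0xe0d0>>0)&0x3f = 0x10  ←
rsvd signed 6b, MSB=0: value = 16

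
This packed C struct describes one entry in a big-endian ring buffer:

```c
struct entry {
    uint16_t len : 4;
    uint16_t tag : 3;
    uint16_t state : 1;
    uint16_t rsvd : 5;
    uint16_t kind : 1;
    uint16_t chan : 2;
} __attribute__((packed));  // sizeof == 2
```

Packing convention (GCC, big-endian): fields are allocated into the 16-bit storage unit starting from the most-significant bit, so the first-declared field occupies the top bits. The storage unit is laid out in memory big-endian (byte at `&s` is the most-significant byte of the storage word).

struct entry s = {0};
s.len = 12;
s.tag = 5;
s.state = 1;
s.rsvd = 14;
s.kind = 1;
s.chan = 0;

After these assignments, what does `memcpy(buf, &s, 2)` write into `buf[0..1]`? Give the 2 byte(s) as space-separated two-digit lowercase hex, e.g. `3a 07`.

cb 74

len (4b) val=12 bits=0xc at bit 12: 0xc000
tag (3b) val=5 bits=0x5 at bit 9: 0xca00
state (1b) val=1 bits=0x1 at bit 8: 0xcb00
rsvd (5b) val=14 bits=0xe at bit 3: 0xcb70
kind (1b) val=1 bits=0x1 at bit 2: 0xcb74
chan (2b) val=0 bits=0x0 at bit 0: 0xcb74
word = 0xcb74 → big-endian bytes:
  [0]=0xcb  [1]=0x74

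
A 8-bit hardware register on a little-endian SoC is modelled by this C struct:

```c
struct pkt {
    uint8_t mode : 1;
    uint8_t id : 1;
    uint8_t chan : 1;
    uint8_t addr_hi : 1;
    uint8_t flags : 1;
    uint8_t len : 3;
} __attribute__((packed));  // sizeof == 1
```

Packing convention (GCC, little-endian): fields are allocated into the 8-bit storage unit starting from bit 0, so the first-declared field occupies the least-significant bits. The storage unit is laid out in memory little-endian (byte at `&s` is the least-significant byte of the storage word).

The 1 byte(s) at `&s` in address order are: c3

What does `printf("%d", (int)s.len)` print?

[0]=0xc3 (little-endian) → word 0xc3
mode:1 @ bit 0 → (0xc3>>0)&0x1 = 0x1
id:1 @ bit 1 → (0xc3>>1)&0x1 = 0x1
chan:1 @ bit 2 → (0xc3>>2)&0x1 = 0x0
addr_hi:1 @ bit 3 → (0xc3>>3)&0x1 = 0x0
flags:1 @ bit 4 → (0xc3>>4)&0x1 = 0x0
len:3 @ bit 5 → (0xc3>>5)&0x7 = 0x6  ←

6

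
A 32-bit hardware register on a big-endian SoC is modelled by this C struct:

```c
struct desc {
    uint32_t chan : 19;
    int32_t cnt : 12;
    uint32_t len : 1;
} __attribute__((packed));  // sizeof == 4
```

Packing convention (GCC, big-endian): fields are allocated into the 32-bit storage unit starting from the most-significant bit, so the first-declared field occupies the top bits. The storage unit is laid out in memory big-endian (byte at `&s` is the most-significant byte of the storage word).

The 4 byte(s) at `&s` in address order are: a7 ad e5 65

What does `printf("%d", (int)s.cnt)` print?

[0]=0xa7 [1]=0xad [2]=0xe5 [3]=0x65 (big-endian) → word 0xa7ade565
chan:19 @ bit 13 → (0xa7ade565>>13)&0x7ffff = 0x53d6f
cnt:12 @ bit 1 → (0xa7ade565>>1)&0xfff = 0x2b2  ←
len:1 @ bit 0 → (0xa7ade565>>0)&0x1 = 0x1
cnt signed 12b, MSB=0: value = 690

690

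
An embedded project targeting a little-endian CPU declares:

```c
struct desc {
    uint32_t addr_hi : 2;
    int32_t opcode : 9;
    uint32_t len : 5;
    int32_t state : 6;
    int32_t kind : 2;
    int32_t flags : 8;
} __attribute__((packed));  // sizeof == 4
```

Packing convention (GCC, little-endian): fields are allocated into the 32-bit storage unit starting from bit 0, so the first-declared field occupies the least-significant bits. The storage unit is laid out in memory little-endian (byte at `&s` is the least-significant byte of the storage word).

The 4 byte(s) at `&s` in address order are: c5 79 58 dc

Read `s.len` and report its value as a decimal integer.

[0]=0xc5 [1]=0x79 [2]=0x58 [3]=0xdc (little-endian) → word 0xdc5879c5
addr_hi:2 @ bit 0 → (0xdc5879c5>>0)&0x3 = 0x1
opcode:9 @ bit 2 → (0xdc5879c5>>2)&0x1ff = 0x71
len:5 @ bit 11 → (0xdc5879c5>>11)&0x1f = 0xf  ←
state:6 @ bit 16 → (0xdc5879c5>>16)&0x3f = 0x18
kind:2 @ bit 22 → (0xdc5879c5>>22)&0x3 = 0x1
flags:8 @ bit 24 → (0xdc5879c5>>24)&0xff = 0xdc

15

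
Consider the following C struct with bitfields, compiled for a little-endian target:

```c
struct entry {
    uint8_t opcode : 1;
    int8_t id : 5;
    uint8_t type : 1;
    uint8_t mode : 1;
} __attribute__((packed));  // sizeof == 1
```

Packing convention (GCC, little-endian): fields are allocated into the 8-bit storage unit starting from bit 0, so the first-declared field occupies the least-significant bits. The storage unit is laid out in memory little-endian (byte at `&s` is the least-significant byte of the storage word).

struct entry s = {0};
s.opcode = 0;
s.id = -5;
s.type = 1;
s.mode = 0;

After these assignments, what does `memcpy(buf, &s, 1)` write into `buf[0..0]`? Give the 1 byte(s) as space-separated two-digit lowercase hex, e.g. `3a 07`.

76

opcode (1b) val=0 bits=0x0 at bit 0: 0x00
id (5b) val=-5 bits=0x1b at bit 1: 0x36
type (1b) val=1 bits=0x1 at bit 6: 0x76
mode (1b) val=0 bits=0x0 at bit 7: 0x76
word = 0x76 → little-endian bytes:
  [0]=0x76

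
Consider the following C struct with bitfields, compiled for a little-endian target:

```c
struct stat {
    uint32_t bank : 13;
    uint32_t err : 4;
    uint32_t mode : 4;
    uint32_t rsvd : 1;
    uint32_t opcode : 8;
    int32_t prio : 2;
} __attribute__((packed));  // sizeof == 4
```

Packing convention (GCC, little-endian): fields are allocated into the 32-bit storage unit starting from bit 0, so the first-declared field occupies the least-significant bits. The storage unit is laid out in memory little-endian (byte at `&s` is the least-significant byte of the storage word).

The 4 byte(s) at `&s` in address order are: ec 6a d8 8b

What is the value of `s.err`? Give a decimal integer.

3

[0]=0xec [1]=0x6a [2]=0xd8 [3]=0x8b (little-endian) → word 0x8bd86aec
bank:13 @ bit 0 → (0x8bd86aec>>0)&0x1fff = 0xaec
err:4 @ bit 13 → (0x8bd86aec>>13)&0xf = 0x3  ←
mode:4 @ bit 17 → (0x8bd86aec>>17)&0xf = 0xc
rsvd:1 @ bit 21 → (0x8bd86aec>>21)&0x1 = 0x0
opcode:8 @ bit 22 → (0x8bd86aec>>22)&0xff = 0x2f
prio:2 @ bit 30 → (0x8bd86aec>>30)&0x3 = 0x2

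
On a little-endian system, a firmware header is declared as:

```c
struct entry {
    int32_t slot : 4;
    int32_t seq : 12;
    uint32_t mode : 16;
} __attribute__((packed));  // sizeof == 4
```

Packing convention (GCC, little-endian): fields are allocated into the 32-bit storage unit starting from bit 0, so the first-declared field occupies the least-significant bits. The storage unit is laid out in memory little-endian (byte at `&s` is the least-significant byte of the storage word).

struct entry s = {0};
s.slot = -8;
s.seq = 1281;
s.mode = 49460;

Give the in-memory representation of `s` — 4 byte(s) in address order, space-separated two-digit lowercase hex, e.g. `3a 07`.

18 50 34 c1

slot:4 = -8 → 0x8 << 0 → word 0x00000008
seq:12 = 1281 → 0x501 << 4 → word 0x00005018
mode:16 = 49460 → 0xc134 << 16 → word 0xc1345018
word = 0xc1345018 → little-endian bytes:
  [0]=0x18  [1]=0x50  [2]=0x34  [3]=0xc1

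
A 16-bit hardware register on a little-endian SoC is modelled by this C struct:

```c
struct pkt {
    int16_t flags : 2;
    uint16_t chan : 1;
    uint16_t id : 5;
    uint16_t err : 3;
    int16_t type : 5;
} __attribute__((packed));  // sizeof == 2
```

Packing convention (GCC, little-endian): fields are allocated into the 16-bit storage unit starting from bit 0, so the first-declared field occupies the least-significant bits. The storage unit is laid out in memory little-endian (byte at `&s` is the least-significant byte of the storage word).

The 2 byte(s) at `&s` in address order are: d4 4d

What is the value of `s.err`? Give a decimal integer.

[0]=0xd4 [1]=0x4d (little-endian) → word 0x4dd4
flags [0+:2] = (word>>0) & 0x3 = 0
chan [2+:1] = (word>>2) & 0x1 = 1
id [3+:5] = (word>>3) & 0x1f = 26
err [8+:3] = (word>>8) & 0x7 = 5  ←
type [11+:5] = (word>>11) & 0x1f = 9

5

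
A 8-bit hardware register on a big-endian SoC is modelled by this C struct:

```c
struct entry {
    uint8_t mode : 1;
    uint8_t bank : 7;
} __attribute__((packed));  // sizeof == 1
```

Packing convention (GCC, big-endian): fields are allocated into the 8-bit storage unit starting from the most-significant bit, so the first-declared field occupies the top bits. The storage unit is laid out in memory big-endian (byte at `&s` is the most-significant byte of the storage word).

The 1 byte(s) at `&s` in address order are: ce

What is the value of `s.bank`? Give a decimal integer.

78

[0]=0xce (big-endian) → word 0xce
mode:1 @ bit 7 → (0xce>>7)&0x1 = 0x1
bank:7 @ bit 0 → (0xce>>0)&0x7f = 0x4e  ←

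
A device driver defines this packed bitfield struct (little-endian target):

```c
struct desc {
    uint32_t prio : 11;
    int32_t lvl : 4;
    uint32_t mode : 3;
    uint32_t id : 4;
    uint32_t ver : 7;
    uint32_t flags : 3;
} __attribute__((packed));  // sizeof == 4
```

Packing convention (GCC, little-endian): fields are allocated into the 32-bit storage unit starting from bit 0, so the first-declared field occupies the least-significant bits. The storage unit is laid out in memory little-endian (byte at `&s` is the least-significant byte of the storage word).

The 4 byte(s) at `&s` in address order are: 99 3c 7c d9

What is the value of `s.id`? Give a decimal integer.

15

[0]=0x99 [1]=0x3c [2]=0x7c [3]=0xd9 (little-endian) → word 0xd97c3c99
prio [0+:11] = (word>>0) & 0x7ff = 1177
lvl [11+:4] = (word>>11) & 0xf = 7
mode [15+:3] = (word>>15) & 0x7 = 0
id [18+:4] = (word>>18) & 0xf = 15  ←
ver [22+:7] = (word>>22) & 0x7f = 101
flags [29+:3] = (word>>29) & 0x7 = 6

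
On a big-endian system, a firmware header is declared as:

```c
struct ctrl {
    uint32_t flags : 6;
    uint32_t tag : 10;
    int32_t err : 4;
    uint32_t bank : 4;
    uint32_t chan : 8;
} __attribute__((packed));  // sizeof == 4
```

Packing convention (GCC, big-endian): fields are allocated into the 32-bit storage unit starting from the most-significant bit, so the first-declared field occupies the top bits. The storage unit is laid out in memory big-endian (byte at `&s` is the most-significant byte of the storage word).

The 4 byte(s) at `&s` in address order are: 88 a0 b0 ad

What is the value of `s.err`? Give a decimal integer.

-5

[0]=0x88 [1]=0xa0 [2]=0xb0 [3]=0xad (big-endian) → word 0x88a0b0ad
flags:6 @ bit 26 → (0x88a0b0ad>>26)&0x3f = 0x22
tag:10 @ bit 16 → (0x88a0b0ad>>16)&0x3ff = 0xa0
err:4 @ bit 12 → (0x88a0b0ad>>12)&0xf = 0xb  ←
bank:4 @ bit 8 → (0x88a0b0ad>>8)&0xf = 0x0
chan:8 @ bit 0 → (0x88a0b0ad>>0)&0xff = 0xad
err signed 4b, MSB=1: 11 - 16 = -5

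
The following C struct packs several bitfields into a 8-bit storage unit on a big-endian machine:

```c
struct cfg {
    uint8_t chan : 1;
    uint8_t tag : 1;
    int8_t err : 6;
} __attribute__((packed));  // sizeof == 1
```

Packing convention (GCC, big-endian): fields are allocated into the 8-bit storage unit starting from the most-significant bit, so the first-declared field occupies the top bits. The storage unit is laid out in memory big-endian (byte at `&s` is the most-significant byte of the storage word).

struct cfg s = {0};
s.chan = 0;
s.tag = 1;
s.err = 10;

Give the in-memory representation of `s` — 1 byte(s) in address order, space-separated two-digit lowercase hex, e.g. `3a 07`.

4a

[7+:1] chan=0 & 0x1 = 0x0; word=0x00
[6+:1] tag=1 & 0x1 = 0x1; word=0x40
[0+:6] err=10 & 0x3f = 0xa; word=0x4a
word = 0x4a → big-endian bytes:
  [0]=0x4a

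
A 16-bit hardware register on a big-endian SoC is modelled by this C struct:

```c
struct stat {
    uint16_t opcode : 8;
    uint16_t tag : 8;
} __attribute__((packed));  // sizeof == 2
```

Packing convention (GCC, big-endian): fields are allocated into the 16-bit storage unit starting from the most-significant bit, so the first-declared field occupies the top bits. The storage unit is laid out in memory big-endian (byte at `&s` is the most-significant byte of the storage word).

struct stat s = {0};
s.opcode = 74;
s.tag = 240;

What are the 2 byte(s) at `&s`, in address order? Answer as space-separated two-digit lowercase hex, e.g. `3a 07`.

4a f0

opcode (8b) val=74 bits=0x4a at bit 8: 0x4a00
tag (8b) val=240 bits=0xf0 at bit 0: 0x4af0
word = 0x4af0 → big-endian bytes:
  [0]=0x4a  [1]=0xf0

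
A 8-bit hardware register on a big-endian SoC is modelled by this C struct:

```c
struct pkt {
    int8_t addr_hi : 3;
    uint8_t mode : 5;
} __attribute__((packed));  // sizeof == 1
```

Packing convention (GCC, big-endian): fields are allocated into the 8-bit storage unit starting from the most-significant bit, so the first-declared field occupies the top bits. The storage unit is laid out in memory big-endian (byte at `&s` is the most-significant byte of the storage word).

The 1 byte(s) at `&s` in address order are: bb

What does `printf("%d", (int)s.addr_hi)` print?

[0]=0xbb (big-endian) → word 0xbb
addr_hi [5+:3] = (word>>5) & 0x7 = 5  ←
mode [0+:5] = (word>>0) & 0x1f = 27
addr_hi signed 3b, MSB=1: 5 - 8 = -3

-3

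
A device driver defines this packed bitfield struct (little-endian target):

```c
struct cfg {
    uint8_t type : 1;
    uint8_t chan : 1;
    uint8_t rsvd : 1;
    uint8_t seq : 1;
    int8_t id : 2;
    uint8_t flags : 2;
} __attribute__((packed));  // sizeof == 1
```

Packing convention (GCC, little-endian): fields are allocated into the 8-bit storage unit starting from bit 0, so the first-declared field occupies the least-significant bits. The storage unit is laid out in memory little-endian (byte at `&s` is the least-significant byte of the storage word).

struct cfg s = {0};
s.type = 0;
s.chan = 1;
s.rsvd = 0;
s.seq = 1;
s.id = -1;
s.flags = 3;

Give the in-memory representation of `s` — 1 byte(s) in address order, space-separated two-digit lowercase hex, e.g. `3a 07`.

fa

type (1b) val=0 bits=0x0 at bit 0: 0x00
chan (1b) val=1 bits=0x1 at bit 1: 0x02
rsvd (1b) val=0 bits=0x0 at bit 2: 0x02
seq (1b) val=1 bits=0x1 at bit 3: 0x0a
id (2b) val=-1 bits=0x3 at bit 4: 0x3a
flags (2b) val=3 bits=0x3 at bit 6: 0xfa
word = 0xfa → little-endian bytes:
  [0]=0xfa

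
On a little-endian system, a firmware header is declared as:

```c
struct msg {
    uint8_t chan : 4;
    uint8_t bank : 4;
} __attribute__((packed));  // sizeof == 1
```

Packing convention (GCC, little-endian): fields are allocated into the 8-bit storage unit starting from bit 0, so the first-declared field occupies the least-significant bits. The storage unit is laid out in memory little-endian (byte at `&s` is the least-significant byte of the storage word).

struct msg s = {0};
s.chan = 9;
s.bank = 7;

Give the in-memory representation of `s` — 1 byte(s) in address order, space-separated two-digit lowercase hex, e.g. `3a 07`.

79

chan (4b) val=9 bits=0x9 at bit 0: 0x09
bank (4b) val=7 bits=0x7 at bit 4: 0x79
word = 0x79 → little-endian bytes:
  [0]=0x79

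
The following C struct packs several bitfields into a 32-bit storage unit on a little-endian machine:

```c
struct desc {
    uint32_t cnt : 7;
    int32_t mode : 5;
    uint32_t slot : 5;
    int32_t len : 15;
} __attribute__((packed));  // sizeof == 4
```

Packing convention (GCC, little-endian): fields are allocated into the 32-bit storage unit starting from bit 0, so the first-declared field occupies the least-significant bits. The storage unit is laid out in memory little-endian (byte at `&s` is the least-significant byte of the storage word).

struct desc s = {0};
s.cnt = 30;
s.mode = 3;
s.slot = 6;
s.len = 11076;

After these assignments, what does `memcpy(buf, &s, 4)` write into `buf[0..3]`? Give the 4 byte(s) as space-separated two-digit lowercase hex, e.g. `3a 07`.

cnt:7 = 30 → 0x1e << 0 → word 0x0000001e
mode:5 = 3 → 0x3 << 7 → word 0x0000019e
slot:5 = 6 → 0x6 << 12 → word 0x0000619e
len:15 = 11076 → 0x2b44 << 17 → word 0x5688619e
word = 0x5688619e → little-endian bytes:
  [0]=0x9e  [1]=0x61  [2]=0x88  [3]=0x56

9e 61 88 56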